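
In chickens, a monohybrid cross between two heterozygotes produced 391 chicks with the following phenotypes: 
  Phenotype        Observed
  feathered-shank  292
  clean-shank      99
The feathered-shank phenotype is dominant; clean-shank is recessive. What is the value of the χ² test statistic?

0.021

For a monohybrid cross between heterozygotes with complete dominance, the expected phenotypic ratio is 3:1.
Total ratio parts = 4. Expected numbers out of 391:
  feathered-shank: 391 × 3/4 = 293.25
  clean-shank: 391 × 1/4 = 97.75
χ² = Σ (O − E)² / E
  feathered-shank: (292 − 293.25)² / 293.25 = 0.0053
  clean-shank: (99 − 97.75)² / 97.75 = 0.0160
χ² = 0.0053 + 0.0160 = 0.0213 ≈ 0.021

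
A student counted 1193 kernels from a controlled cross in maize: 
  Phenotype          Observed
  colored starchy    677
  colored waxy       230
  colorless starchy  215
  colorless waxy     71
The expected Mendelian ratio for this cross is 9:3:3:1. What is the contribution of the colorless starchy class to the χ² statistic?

The 9:3:3:1 ratio has 16 parts, so with N = 1193 the expected counts are:
  colored starchy: 1193 × 9/16 = 671.0625
  colored waxy: 1193 × 3/16 = 223.6875
  colorless starchy: 1193 × 3/16 = 223.6875
  colorless waxy: 1193 × 1/16 = 74.5625
Contribution of colorless starchy: (215 − 223.6875)² / 223.6875 = 0.3374

0.337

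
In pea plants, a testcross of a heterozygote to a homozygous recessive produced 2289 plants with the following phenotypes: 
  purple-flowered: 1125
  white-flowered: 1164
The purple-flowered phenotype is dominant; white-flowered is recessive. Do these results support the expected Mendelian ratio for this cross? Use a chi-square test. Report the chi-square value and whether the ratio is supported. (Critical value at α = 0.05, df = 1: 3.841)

A testcross of a heterozygote (Aa × aa) gives a 1:1 phenotypic ratio.
The 1:1 ratio has 2 parts, so with N = 2289 the expected counts are:
  purple-flowered: 2289 × 1/2 = 1144.5
  white-flowered: 2289 × 1/2 = 1144.5
χ² = Σ (O − E)² / E
  purple-flowered: (1125 − 1144.5)² / 1144.5 = 0.3322
  white-flowered: (1164 − 1144.5)² / 1144.5 = 0.3322
χ² = 0.3322 + 0.3322 = 0.6644 ≈ 0.664
Degrees of freedom = 2 − 1 = 1; critical value at α = 0.05 is 3.841.
Since 0.664 < 3.841, we fail to reject the null hypothesis — the data are consistent with the 1:1 ratio.

0.664; consistent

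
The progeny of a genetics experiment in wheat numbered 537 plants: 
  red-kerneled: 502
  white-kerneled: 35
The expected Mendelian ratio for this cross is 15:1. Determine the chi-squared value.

Under the 15:1 hypothesis (Σ ratio = 16, N = 537):
  red-kerneled: 537 × 15/16 = 503.4375
  white-kerneled: 537 × 1/16 = 33.5625
χ² = Σ (O − E)² / E
  red-kerneled: (502 − 503.4375)² / 503.4375 = 0.0041
  white-kerneled: (35 − 33.5625)² / 33.5625 = 0.0616
χ² = 0.0041 + 0.0616 = 0.0657 ≈ 0.066

0.066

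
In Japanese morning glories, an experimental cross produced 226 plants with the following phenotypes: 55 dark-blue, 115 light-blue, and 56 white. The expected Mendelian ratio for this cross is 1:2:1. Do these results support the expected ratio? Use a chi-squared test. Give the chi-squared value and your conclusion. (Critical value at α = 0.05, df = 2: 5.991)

0.080; consistent

Under the 1:2:1 hypothesis (Σ ratio = 4, N = 226):
  dark-blue: 226 × 1/4 = 56.5
  light-blue: 226 × 2/4 = 113
  white: 226 × 1/4 = 56.5
χ² = Σ (O − E)² / E
  dark-blue: (55 − 56.5)² / 56.5 = 0.0398
  light-blue: (115 − 113)² / 113 = 0.0354
  white: (56 − 56.5)² / 56.5 = 0.0044
χ² = 0.0398 + 0.0354 + 0.0044 = 0.0796 ≈ 0.080
Degrees of freedom = 3 − 1 = 2; critical value at α = 0.05 is 5.991.
Since 0.080 < 5.991, we fail to reject the null hypothesis — the data are consistent with the 1:2:1 ratio.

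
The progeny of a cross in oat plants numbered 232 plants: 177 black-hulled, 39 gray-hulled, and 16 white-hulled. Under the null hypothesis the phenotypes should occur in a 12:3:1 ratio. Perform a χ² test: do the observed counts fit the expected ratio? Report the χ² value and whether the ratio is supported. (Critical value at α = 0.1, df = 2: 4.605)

The 12:3:1 ratio has 16 parts, so with N = 232 the expected counts are:
  black-hulled: 232 × 12/16 = 174
  gray-hulled: 232 × 3/16 = 43.5
  white-hulled: 232 × 1/16 = 14.5
χ² = Σ (O − E)² / E
  black-hulled: (177 − 174)² / 174 = 0.0517
  gray-hulled: (39 − 43.5)² / 43.5 = 0.4655
  white-hulled: (16 − 14.5)² / 14.5 = 0.1552
χ² = 0.0517 + 0.4655 + 0.1552 = 0.6724 ≈ 0.672
Degrees of freedom = 3 − 1 = 2; critical value at α = 0.1 is 4.605.
Since 0.672 < 4.605, we fail to reject the null hypothesis — the data are consistent with the 12:3:1 ratio.

0.672; consistent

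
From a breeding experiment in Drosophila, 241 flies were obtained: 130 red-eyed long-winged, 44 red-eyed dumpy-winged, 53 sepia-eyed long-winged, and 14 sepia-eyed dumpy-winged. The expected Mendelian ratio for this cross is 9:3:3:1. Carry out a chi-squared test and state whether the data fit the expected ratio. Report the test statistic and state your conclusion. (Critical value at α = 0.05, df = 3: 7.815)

1.685; consistent

Total ratio parts = 16. Expected numbers out of 241:
  red-eyed long-winged: 241 × 9/16 = 135.5625
  red-eyed dumpy-winged: 241 × 3/16 = 45.1875
  sepia-eyed long-winged: 241 × 3/16 = 45.1875
  sepia-eyed dumpy-winged: 241 × 1/16 = 15.0625
χ² = Σ (O − E)² / E
  red-eyed long-winged: (130 − 135.5625)² / 135.5625 = 0.2282
  red-eyed dumpy-winged: (44 − 45.1875)² / 45.1875 = 0.0312
  sepia-eyed long-winged: (53 − 45.1875)² / 45.1875 = 1.3507
  sepia-eyed dumpy-winged: (14 − 15.0625)² / 15.0625 = 0.0749
χ² = 0.2282 + 0.0312 + 1.3507 + 0.0749 = 1.685
Degrees of freedom = 4 − 1 = 3; critical value at α = 0.05 is 7.815.
Since 1.685 < 7.815, we fail to reject the null hypothesis — the data are consistent with the 9:3:3:1 ratio.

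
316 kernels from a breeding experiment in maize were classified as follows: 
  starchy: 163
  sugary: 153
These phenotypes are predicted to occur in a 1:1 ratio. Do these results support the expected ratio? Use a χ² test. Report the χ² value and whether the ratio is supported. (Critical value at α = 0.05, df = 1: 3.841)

The 1:1 ratio has 2 parts, so with N = 316 the expected counts are:
  starchy: 316 × 1/2 = 158
  sugary: 316 × 1/2 = 158
χ² = Σ (O − E)² / E
  starchy: (163 − 158)² / 158 = 0.1582
  sugary: (153 − 158)² / 158 = 0.1582
χ² = 0.1582 + 0.1582 = 0.3164 ≈ 0.316
Degrees of freedom = 2 − 1 = 1; critical value at α = 0.05 is 3.841.
Since 0.316 < 3.841, we fail to reject the null hypothesis — the data are consistent with the 1:1 ratio.

0.316; consistent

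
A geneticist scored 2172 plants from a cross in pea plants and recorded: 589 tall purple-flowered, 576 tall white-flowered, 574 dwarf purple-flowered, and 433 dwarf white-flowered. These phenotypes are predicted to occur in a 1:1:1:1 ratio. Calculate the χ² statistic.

Under the 1:1:1:1 hypothesis (Σ ratio = 4, N = 2172):
  tall purple-flowered: 2172 × 1/4 = 543
  tall white-flowered: 2172 × 1/4 = 543
  dwarf purple-flowered: 2172 × 1/4 = 543
  dwarf white-flowered: 2172 × 1/4 = 543
χ² = Σ (O − E)² / E
  tall purple-flowered: (589 − 543)² / 543 = 3.8969
  tall white-flowered: (576 − 543)² / 543 = 2.0055
  dwarf purple-flowered: (574 − 543)² / 543 = 1.7698
  dwarf white-flowered: (433 − 543)² / 543 = 22.2836
χ² = 3.8969 + 2.0055 + 1.7698 + 22.2836 = 29.9558 ≈ 29.956

29.956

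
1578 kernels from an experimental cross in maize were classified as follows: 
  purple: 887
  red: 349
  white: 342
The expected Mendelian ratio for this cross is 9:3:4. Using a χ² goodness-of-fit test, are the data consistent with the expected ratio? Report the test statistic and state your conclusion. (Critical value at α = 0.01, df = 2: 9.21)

The 9:3:4 ratio has 16 parts, so with N = 1578 the expected counts are:
  purple: 1578 × 9/16 = 887.625
  red: 1578 × 3/16 = 295.875
  white: 1578 × 4/16 = 394.5
χ² = Σ (O − E)² / E
  purple: (887 − 887.625)² / 887.625 = 0.0004
  red: (349 − 295.875)² / 295.875 = 9.5387
  white: (342 − 394.5)² / 394.5 = 6.9867
χ² = 0.0004 + 9.5387 + 6.9867 = 16.5258 ≈ 16.526
Degrees of freedom = 3 − 1 = 2; critical value at α = 0.01 is 9.21.
Since 16.526 > 9.21, we reject the null hypothesis — the data do not fit the 9:3:4 ratio.

16.526; not consistent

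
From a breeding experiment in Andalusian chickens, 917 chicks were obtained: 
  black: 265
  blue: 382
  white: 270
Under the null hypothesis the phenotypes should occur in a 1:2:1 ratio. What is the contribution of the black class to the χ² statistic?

Expected counts for N = 917 under a 1:2:1 ratio (total parts = 4):
  black: 917 × 1/4 = 229.25
  blue: 917 × 2/4 = 458.5
  white: 917 × 1/4 = 229.25
Contribution of black: (265 − 229.25)² / 229.25 = 5.5750

5.575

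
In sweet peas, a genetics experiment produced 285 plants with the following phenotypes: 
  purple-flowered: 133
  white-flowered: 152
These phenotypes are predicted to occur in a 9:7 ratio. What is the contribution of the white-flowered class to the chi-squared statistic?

The 9:7 ratio has 16 parts, so with N = 285 the expected counts are:
  purple-flowered: 285 × 9/16 = 160.3125
  white-flowered: 285 × 7/16 = 124.6875
Contribution of white-flowered: (152 − 124.6875)² / 124.6875 = 5.9827

5.983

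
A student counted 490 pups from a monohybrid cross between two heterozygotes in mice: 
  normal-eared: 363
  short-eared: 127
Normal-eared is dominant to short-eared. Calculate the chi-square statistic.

0.220

For a monohybrid cross between heterozygotes with complete dominance, the expected phenotypic ratio is 3:1.
The 3:1 ratio has 4 parts, so with N = 490 the expected counts are:
  normal-eared: 490 × 3/4 = 367.5
  short-eared: 490 × 1/4 = 122.5
χ² = Σ (O − E)² / E
  normal-eared: (363 − 367.5)² / 367.5 = 0.0551
  short-eared: (127 − 122.5)² / 122.5 = 0.1653
χ² = 0.0551 + 0.1653 = 0.2204 ≈ 0.220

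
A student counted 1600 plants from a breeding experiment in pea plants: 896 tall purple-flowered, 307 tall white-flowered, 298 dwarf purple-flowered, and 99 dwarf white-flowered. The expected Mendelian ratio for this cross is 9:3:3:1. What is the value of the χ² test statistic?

0.204

Expected counts for N = 1600 under a 9:3:3:1 ratio (total parts = 16):
  tall purple-flowered: 1600 × 9/16 = 900
  tall white-flowered: 1600 × 3/16 = 300
  dwarf purple-flowered: 1600 × 3/16 = 300
  dwarf white-flowered: 1600 × 1/16 = 100
χ² = Σ (O − E)² / E
  tall purple-flowered: (896 − 900)² / 900 = 0.0178
  tall white-flowered: (307 − 300)² / 300 = 0.1633
  dwarf purple-flowered: (298 − 300)² / 300 = 0.0133
  dwarf white-flowered: (99 − 100)² / 100 = 0.0100
χ² = 0.0178 + 0.1633 + 0.0133 + 0.0100 = 0.2044 ≈ 0.204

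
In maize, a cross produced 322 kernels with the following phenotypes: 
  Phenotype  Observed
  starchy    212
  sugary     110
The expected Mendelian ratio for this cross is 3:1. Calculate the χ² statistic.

14.414

Total ratio parts = 4. Expected numbers out of 322:
  starchy: 322 × 3/4 = 241.5
  sugary: 322 × 1/4 = 80.5
χ² = Σ (O − E)² / E
  starchy: (212 − 241.5)² / 241.5 = 3.6035
  sugary: (110 − 80.5)² / 80.5 = 10.8106
χ² = 3.6035 + 10.8106 = 14.4141 ≈ 14.414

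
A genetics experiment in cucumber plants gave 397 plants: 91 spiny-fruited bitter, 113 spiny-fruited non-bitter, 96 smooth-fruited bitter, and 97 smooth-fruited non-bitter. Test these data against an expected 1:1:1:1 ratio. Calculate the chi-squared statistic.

2.748

The 1:1:1:1 ratio has 4 parts, so with N = 397 the expected counts are:
  spiny-fruited bitter: 397 × 1/4 = 99.25
  spiny-fruited non-bitter: 397 × 1/4 = 99.25
  smooth-fruited bitter: 397 × 1/4 = 99.25
  smooth-fruited non-bitter: 397 × 1/4 = 99.25
χ² = Σ (O − E)² / E
  spiny-fruited bitter: (91 − 99.25)² / 99.25 = 0.6858
  spiny-fruited non-bitter: (113 − 99.25)² / 99.25 = 1.9049
  smooth-fruited bitter: (96 − 99.25)² / 99.25 = 0.1064
  smooth-fruited non-bitter: (97 − 99.25)² / 99.25 = 0.0510
χ² = 0.6858 + 1.9049 + 0.1064 + 0.0510 = 2.7481 ≈ 2.748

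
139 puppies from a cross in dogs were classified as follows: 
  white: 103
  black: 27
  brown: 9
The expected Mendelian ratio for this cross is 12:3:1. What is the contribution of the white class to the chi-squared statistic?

Under the 12:3:1 hypothesis (Σ ratio = 16, N = 139):
  white: 139 × 12/16 = 104.25
  black: 139 × 3/16 = 26.0625
  brown: 139 × 1/16 = 8.6875
Contribution of white: (103 − 104.25)² / 104.25 = 0.0150

0.015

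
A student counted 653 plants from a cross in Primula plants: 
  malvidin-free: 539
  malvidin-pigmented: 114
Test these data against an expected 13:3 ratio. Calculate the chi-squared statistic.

0.716

Under the 13:3 hypothesis (Σ ratio = 16, N = 653):
  malvidin-free: 653 × 13/16 = 530.5625
  malvidin-pigmented: 653 × 3/16 = 122.4375
χ² = Σ (O − E)² / E
  malvidin-free: (539 − 530.5625)² / 530.5625 = 0.1342
  malvidin-pigmented: (114 − 122.4375)² / 122.4375 = 0.5815
χ² = 0.1342 + 0.5815 = 0.7157 ≈ 0.716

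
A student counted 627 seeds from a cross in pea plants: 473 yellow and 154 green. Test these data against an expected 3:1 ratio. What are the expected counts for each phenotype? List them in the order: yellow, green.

470.25, 156.75

Total ratio parts = 4. Expected numbers out of 627:
  yellow: 627 × 3/4 = 470.25
  green: 627 × 1/4 = 156.75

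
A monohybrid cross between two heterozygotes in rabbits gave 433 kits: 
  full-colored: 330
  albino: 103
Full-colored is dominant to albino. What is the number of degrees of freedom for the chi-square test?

1

For a monohybrid cross between heterozygotes with complete dominance, the expected phenotypic ratio is 3:1.
A goodness-of-fit test with 2 phenotype classes has df = 2 − 1 = 1.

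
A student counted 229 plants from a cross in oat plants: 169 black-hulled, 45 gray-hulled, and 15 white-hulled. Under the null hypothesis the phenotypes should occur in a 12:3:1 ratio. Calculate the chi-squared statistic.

0.176

Under the 12:3:1 hypothesis (Σ ratio = 16, N = 229):
  black-hulled: 229 × 12/16 = 171.75
  gray-hulled: 229 × 3/16 = 42.9375
  white-hulled: 229 × 1/16 = 14.3125
χ² = Σ (O − E)² / E
  black-hulled: (169 − 171.75)² / 171.75 = 0.0440
  gray-hulled: (45 − 42.9375)² / 42.9375 = 0.0991
  white-hulled: (15 − 14.3125)² / 14.3125 = 0.0330
χ² = 0.0440 + 0.0991 + 0.0330 = 0.1761 ≈ 0.176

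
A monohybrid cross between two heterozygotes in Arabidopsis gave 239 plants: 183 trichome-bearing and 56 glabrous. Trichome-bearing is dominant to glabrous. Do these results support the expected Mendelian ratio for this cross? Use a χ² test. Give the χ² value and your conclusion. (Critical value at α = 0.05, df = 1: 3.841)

For a monohybrid cross between heterozygotes with complete dominance, the expected phenotypic ratio is 3:1.
Expected counts for N = 239 under a 3:1 ratio (total parts = 4):
  trichome-bearing: 239 × 3/4 = 179.25
  glabrous: 239 × 1/4 = 59.75
χ² = Σ (O − E)² / E
  trichome-bearing: (183 − 179.25)² / 179.25 = 0.0785
  glabrous: (56 − 59.75)² / 59.75 = 0.2354
χ² = 0.0785 + 0.2354 = 0.3139 ≈ 0.314
Degrees of freedom = 2 − 1 = 1; critical value at α = 0.05 is 3.841.
Since 0.314 < 3.841, we fail to reject the null hypothesis — the data are consistent with the 3:1 ratio.

0.314; consistent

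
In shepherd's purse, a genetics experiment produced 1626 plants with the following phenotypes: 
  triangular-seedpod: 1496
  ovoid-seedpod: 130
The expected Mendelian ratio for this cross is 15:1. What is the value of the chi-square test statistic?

Expected counts for N = 1626 under a 15:1 ratio (total parts = 16):
  triangular-seedpod: 1626 × 15/16 = 1524.375
  ovoid-seedpod: 1626 × 1/16 = 101.625
χ² = Σ (O − E)² / E
  triangular-seedpod: (1496 − 1524.375)² / 1524.375 = 0.5282
  ovoid-seedpod: (130 − 101.625)² / 101.625 = 7.9227
χ² = 0.5282 + 7.9227 = 8.4509 ≈ 8.451

8.451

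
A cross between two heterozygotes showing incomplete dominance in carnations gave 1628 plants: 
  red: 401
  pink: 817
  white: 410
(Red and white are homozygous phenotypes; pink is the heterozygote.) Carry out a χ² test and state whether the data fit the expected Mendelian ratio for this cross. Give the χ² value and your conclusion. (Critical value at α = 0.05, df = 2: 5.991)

With incomplete dominance, a heterozygote × heterozygote cross gives a 1:2:1 phenotypic ratio.
Expected counts for N = 1628 under a 1:2:1 ratio (total parts = 4):
  red: 1628 × 1/4 = 407
  pink: 1628 × 2/4 = 814
  white: 1628 × 1/4 = 407
χ² = Σ (O − E)² / E
  red: (401 − 407)² / 407 = 0.0885
  pink: (817 − 814)² / 814 = 0.0111
  white: (410 − 407)² / 407 = 0.0221
χ² = 0.0885 + 0.0111 + 0.0221 = 0.1217 ≈ 0.122
Degrees of freedom = 3 − 1 = 2; critical value at α = 0.05 is 5.991.
Since 0.122 < 5.991, we fail to reject the null hypothesis — the data are consistent with the 1:2:1 ratio.

0.122; consistent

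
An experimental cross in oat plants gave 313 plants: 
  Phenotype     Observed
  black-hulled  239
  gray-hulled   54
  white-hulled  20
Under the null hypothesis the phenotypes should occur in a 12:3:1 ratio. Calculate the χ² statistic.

Under the 12:3:1 hypothesis (Σ ratio = 16, N = 313):
  black-hulled: 313 × 12/16 = 234.75
  gray-hulled: 313 × 3/16 = 58.6875
  white-hulled: 313 × 1/16 = 19.5625
χ² = Σ (O − E)² / E
  black-hulled: (239 − 234.75)² / 234.75 = 0.0769
  gray-hulled: (54 − 58.6875)² / 58.6875 = 0.3744
  white-hulled: (20 − 19.5625)² / 19.5625 = 0.0098
χ² = 0.0769 + 0.3744 + 0.0098 = 0.4611 ≈ 0.461

0.461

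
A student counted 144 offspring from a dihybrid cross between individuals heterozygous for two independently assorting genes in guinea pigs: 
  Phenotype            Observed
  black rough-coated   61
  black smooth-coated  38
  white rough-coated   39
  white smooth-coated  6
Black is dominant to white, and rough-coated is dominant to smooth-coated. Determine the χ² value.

A dihybrid F₂ with independent assortment and complete dominance at both loci gives a 9:3:3:1 phenotypic ratio.
Expected counts for N = 144 under a 9:3:3:1 ratio (total parts = 16):
  black rough-coated: 144 × 9/16 = 81
  black smooth-coated: 144 × 3/16 = 27
  white rough-coated: 144 × 3/16 = 27
  white smooth-coated: 144 × 1/16 = 9
χ² = Σ (O − E)² / E
  black rough-coated: (61 − 81)² / 81 = 4.9383
  black smooth-coated: (38 − 27)² / 27 = 4.4815
  white rough-coated: (39 − 27)² / 27 = 5.3333
  white smooth-coated: (6 − 9)² / 9 = 1.0000
χ² = 4.9383 + 4.4815 + 5.3333 + 1.0000 = 15.7531 ≈ 15.753

15.753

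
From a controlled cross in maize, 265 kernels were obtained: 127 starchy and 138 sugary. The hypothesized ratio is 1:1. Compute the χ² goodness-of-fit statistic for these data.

0.457

Total ratio parts = 2. Expected numbers out of 265:
  starchy: 265 × 1/2 = 132.5
  sugary: 265 × 1/2 = 132.5
χ² = Σ (O − E)² / E
  starchy: (127 − 132.5)² / 132.5 = 0.2283
  sugary: (138 − 132.5)² / 132.5 = 0.2283
χ² = 0.2283 + 0.2283 = 0.4566 ≈ 0.457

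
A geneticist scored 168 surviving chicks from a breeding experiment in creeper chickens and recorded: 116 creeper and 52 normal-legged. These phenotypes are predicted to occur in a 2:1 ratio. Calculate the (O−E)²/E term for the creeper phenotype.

Expected counts for N = 168 under a 2:1 ratio (total parts = 3):
  creeper: 168 × 2/3 = 112
  normal-legged: 168 × 1/3 = 56
Contribution of creeper: (116 − 112)² / 112 = 0.1429

0.143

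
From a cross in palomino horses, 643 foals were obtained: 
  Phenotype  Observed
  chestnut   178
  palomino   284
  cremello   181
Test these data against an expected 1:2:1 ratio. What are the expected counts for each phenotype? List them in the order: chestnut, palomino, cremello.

160.75, 321.5, 160.75

Expected counts for N = 643 under a 1:2:1 ratio (total parts = 4):
  chestnut: 643 × 1/4 = 160.75
  palomino: 643 × 2/4 = 321.5
  cremello: 643 × 1/4 = 160.75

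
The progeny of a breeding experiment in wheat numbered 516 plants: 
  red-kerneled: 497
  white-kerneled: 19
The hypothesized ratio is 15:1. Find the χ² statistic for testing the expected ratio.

The 15:1 ratio has 16 parts, so with N = 516 the expected counts are:
  red-kerneled: 516 × 15/16 = 483.75
  white-kerneled: 516 × 1/16 = 32.25
χ² = Σ (O − E)² / E
  red-kerneled: (497 − 483.75)² / 483.75 = 0.3629
  white-kerneled: (19 − 32.25)² / 32.25 = 5.4438
χ² = 0.3629 + 5.4438 = 5.8067 ≈ 5.807

5.807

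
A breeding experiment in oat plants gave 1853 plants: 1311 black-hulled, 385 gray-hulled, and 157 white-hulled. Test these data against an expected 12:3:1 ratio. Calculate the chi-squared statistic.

Expected counts for N = 1853 under a 12:3:1 ratio (total parts = 16):
  black-hulled: 1853 × 12/16 = 1389.75
  gray-hulled: 1853 × 3/16 = 347.4375
  white-hulled: 1853 × 1/16 = 115.8125
χ² = Σ (O − E)² / E
  black-hulled: (1311 − 1389.75)² / 1389.75 = 4.4624
  gray-hulled: (385 − 347.4375)² / 347.4375 = 4.0610
  white-hulled: (157 − 115.8125)² / 115.8125 = 14.6479
χ² = 4.4624 + 4.0610 + 14.6479 = 23.1713 ≈ 23.171

23.171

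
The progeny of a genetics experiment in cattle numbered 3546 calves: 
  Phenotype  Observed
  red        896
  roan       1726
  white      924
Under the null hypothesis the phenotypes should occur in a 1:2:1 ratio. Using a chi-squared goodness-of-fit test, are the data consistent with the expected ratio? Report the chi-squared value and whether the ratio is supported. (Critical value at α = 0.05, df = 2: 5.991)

Under the 1:2:1 hypothesis (Σ ratio = 4, N = 3546):
  red: 3546 × 1/4 = 886.5
  roan: 3546 × 2/4 = 1773
  white: 3546 × 1/4 = 886.5
χ² = Σ (O − E)² / E
  red: (896 − 886.5)² / 886.5 = 0.1018
  roan: (1726 − 1773)² / 1773 = 1.2459
  white: (924 − 886.5)² / 886.5 = 1.5863
χ² = 0.1018 + 1.2459 + 1.5863 = 2.934
Degrees of freedom = 3 − 1 = 2; critical value at α = 0.05 is 5.991.
Since 2.934 < 5.991, we fail to reject the null hypothesis — the data are consistent with the 1:2:1 ratio.

2.934; consistent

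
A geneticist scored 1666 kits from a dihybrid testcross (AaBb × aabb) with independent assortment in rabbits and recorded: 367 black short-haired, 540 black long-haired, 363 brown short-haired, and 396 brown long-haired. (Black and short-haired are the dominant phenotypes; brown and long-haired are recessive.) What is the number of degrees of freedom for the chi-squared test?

A dihybrid testcross with independent assortment gives a 1:1:1:1 ratio.
A goodness-of-fit test with 4 phenotype classes has df = 4 − 1 = 3.

3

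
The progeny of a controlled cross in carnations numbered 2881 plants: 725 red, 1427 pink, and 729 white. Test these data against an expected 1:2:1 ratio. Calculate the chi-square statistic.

The 1:2:1 ratio has 4 parts, so with N = 2881 the expected counts are:
  red: 2881 × 1/4 = 720.25
  pink: 2881 × 2/4 = 1440.5
  white: 2881 × 1/4 = 720.25
χ² = Σ (O − E)² / E
  red: (725 − 720.25)² / 720.25 = 0.0313
  pink: (1427 − 1440.5)² / 1440.5 = 0.1265
  white: (729 − 720.25)² / 720.25 = 0.1063
χ² = 0.0313 + 0.1265 + 0.1063 = 0.2641 ≈ 0.264

0.264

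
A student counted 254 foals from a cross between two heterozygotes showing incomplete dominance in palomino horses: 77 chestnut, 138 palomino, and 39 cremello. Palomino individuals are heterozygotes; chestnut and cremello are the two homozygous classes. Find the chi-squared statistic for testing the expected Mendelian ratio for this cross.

With incomplete dominance, a heterozygote × heterozygote cross gives a 1:2:1 phenotypic ratio.
Total ratio parts = 4. Expected numbers out of 254:
  chestnut: 254 × 1/4 = 63.5
  palomino: 254 × 2/4 = 127
  cremello: 254 × 1/4 = 63.5
χ² = Σ (O − E)² / E
  chestnut: (77 − 63.5)² / 63.5 = 2.8701
  palomino: (138 − 127)² / 127 = 0.9528
  cremello: (39 − 63.5)² / 63.5 = 9.4528
χ² = 2.8701 + 0.9528 + 9.4528 = 13.2757 ≈ 13.276

13.276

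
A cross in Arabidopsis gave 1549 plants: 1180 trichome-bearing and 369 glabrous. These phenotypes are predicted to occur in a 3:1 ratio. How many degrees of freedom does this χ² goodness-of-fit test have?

A goodness-of-fit test with 2 phenotype classes has df = 2 − 1 = 1.

1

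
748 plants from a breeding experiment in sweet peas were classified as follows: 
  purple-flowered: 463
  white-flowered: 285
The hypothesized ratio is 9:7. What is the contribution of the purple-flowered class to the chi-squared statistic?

Total ratio parts = 16. Expected numbers out of 748:
  purple-flowered: 748 × 9/16 = 420.75
  white-flowered: 748 × 7/16 = 327.25
Contribution of purple-flowered: (463 − 420.75)² / 420.75 = 4.2426

4.243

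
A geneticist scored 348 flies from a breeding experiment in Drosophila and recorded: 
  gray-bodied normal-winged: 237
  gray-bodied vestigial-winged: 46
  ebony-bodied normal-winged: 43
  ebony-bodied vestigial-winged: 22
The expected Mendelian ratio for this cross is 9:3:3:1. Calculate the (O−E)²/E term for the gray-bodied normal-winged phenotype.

8.693

Expected counts for N = 348 under a 9:3:3:1 ratio (total parts = 16):
  gray-bodied normal-winged: 348 × 9/16 = 195.75
  gray-bodied vestigial-winged: 348 × 3/16 = 65.25
  ebony-bodied normal-winged: 348 × 3/16 = 65.25
  ebony-bodied vestigial-winged: 348 × 1/16 = 21.75
Contribution of gray-bodied normal-winged: (237 − 195.75)² / 195.75 = 8.6925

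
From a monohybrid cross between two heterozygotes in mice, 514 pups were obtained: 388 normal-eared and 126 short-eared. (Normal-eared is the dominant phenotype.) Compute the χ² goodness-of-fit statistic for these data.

For a monohybrid cross between heterozygotes with complete dominance, the expected phenotypic ratio is 3:1.
Total ratio parts = 4. Expected numbers out of 514:
  normal-eared: 514 × 3/4 = 385.5
  short-eared: 514 × 1/4 = 128.5
χ² = Σ (O − E)² / E
  normal-eared: (388 − 385.5)² / 385.5 = 0.0162
  short-eared: (126 − 128.5)² / 128.5 = 0.0486
χ² = 0.0162 + 0.0486 = 0.0648 ≈ 0.065

0.065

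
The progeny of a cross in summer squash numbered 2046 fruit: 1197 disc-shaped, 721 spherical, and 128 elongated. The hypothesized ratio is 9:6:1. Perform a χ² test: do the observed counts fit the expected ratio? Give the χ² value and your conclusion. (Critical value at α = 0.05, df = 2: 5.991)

4.637; consistent

Total ratio parts = 16. Expected numbers out of 2046:
  disc-shaped: 2046 × 9/16 = 1150.875
  spherical: 2046 × 6/16 = 767.25
  elongated: 2046 × 1/16 = 127.875
χ² = Σ (O − E)² / E
  disc-shaped: (1197 − 1150.875)² / 1150.875 = 1.8486
  spherical: (721 − 767.25)² / 767.25 = 2.7880
  elongated: (128 − 127.875)² / 127.875 = 0.0001
χ² = 1.8486 + 2.7880 + 0.0001 = 4.6367 ≈ 4.637
Degrees of freedom = 3 − 1 = 2; critical value at α = 0.05 is 5.991.
Since 4.637 < 5.991, we fail to reject the null hypothesis — the data are consistent with the 9:6:1 ratio.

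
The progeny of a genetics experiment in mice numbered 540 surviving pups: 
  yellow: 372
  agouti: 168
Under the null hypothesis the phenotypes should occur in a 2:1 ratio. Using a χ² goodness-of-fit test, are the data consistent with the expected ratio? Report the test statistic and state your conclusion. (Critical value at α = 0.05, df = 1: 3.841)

1.200; consistent

The 2:1 ratio has 3 parts, so with N = 540 the expected counts are:
  yellow: 540 × 2/3 = 360
  agouti: 540 × 1/3 = 180
χ² = Σ (O − E)² / E
  yellow: (372 − 360)² / 360 = 0.4000
  agouti: (168 − 180)² / 180 = 0.8000
χ² = 0.4000 + 0.8000 = 1.200
Degrees of freedom = 2 − 1 = 1; critical value at α = 0.05 is 3.841.
Since 1.200 < 3.841, we fail to reject the null hypothesis — the data are consistent with the 2:1 ratio.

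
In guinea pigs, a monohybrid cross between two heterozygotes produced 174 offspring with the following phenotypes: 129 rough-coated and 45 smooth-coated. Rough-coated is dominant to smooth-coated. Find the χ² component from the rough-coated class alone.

0.017

For a monohybrid cross between heterozygotes with complete dominance, the expected phenotypic ratio is 3:1.
Total ratio parts = 4. Expected numbers out of 174:
  rough-coated: 174 × 3/4 = 130.5
  smooth-coated: 174 × 1/4 = 43.5
Contribution of rough-coated: (129 − 130.5)² / 130.5 = 0.0172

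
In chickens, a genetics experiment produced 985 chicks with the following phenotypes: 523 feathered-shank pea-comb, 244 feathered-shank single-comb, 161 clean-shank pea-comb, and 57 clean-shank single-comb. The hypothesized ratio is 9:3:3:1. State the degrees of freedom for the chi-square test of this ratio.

A goodness-of-fit test with 4 phenotype classes has df = 4 − 1 = 3.

3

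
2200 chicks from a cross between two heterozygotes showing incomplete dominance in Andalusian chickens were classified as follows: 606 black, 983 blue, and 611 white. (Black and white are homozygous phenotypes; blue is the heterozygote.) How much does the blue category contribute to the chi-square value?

12.445

With incomplete dominance, a heterozygote × heterozygote cross gives a 1:2:1 phenotypic ratio.
The 1:2:1 ratio has 4 parts, so with N = 2200 the expected counts are:
  black: 2200 × 1/4 = 550
  blue: 2200 × 2/4 = 1100
  white: 2200 × 1/4 = 550
Contribution of blue: (983 − 1100)² / 1100 = 12.4445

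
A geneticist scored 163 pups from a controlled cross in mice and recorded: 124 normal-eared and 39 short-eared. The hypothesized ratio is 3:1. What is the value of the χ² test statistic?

The 3:1 ratio has 4 parts, so with N = 163 the expected counts are:
  normal-eared: 163 × 3/4 = 122.25
  short-eared: 163 × 1/4 = 40.75
χ² = Σ (O − E)² / E
  normal-eared: (124 − 122.25)² / 122.25 = 0.0251
  short-eared: (39 − 40.75)² / 40.75 = 0.0752
χ² = 0.0251 + 0.0752 = 0.1003 ≈ 0.100

0.100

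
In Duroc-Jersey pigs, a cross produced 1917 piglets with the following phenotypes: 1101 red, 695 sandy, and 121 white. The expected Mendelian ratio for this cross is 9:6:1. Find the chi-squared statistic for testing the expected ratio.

Under the 9:6:1 hypothesis (Σ ratio = 16, N = 1917):
  red: 1917 × 9/16 = 1078.3125
  sandy: 1917 × 6/16 = 718.875
  white: 1917 × 1/16 = 119.8125
χ² = Σ (O − E)² / E
  red: (1101 − 1078.3125)² / 1078.3125 = 0.4773
  sandy: (695 − 718.875)² / 718.875 = 0.7929
  white: (121 − 119.8125)² / 119.8125 = 0.0118
χ² = 0.4773 + 0.7929 + 0.0118 = 1.282

1.282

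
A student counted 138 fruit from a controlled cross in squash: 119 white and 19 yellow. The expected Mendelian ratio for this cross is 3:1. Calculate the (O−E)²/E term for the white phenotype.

2.321

Total ratio parts = 4. Expected numbers out of 138:
  white: 138 × 3/4 = 103.5
  yellow: 138 × 1/4 = 34.5
Contribution of white: (119 − 103.5)² / 103.5 = 2.3213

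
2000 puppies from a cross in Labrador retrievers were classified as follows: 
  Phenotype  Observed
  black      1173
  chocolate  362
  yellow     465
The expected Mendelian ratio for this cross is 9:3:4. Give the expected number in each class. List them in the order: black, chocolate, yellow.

1125, 375, 500

The 9:3:4 ratio has 16 parts, so with N = 2000 the expected counts are:
  black: 2000 × 9/16 = 1125
  chocolate: 2000 × 3/16 = 375
  yellow: 2000 × 4/16 = 500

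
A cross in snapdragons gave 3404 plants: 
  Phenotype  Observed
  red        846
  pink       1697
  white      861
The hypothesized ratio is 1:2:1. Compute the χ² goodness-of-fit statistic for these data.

0.162

Expected counts for N = 3404 under a 1:2:1 ratio (total parts = 4):
  red: 3404 × 1/4 = 851
  pink: 3404 × 2/4 = 1702
  white: 3404 × 1/4 = 851
χ² = Σ (O − E)² / E
  red: (846 − 851)² / 851 = 0.0294
  pink: (1697 − 1702)² / 1702 = 0.0147
  white: (861 − 851)² / 851 = 0.1175
χ² = 0.0294 + 0.0147 + 0.1175 = 0.1616 ≈ 0.162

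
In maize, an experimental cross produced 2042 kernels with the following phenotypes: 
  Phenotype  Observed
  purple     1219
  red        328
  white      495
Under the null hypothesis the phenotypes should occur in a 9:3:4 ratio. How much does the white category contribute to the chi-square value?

Total ratio parts = 16. Expected numbers out of 2042:
  purple: 2042 × 9/16 = 1148.625
  red: 2042 × 3/16 = 382.875
  white: 2042 × 4/16 = 510.5
Contribution of white: (495 − 510.5)² / 510.5 = 0.4706

0.471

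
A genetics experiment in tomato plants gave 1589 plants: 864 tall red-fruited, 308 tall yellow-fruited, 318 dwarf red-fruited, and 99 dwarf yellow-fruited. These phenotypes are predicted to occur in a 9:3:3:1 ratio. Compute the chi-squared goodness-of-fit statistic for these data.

2.686

Total ratio parts = 16. Expected numbers out of 1589:
  tall red-fruited: 1589 × 9/16 = 893.8125
  tall yellow-fruited: 1589 × 3/16 = 297.9375
  dwarf red-fruited: 1589 × 3/16 = 297.9375
  dwarf yellow-fruited: 1589 × 1/16 = 99.3125
χ² = Σ (O − E)² / E
  tall red-fruited: (864 − 893.8125)² / 893.8125 = 0.9944
  tall yellow-fruited: (308 − 297.9375)² / 297.9375 = 0.3398
  dwarf red-fruited: (318 − 297.9375)² / 297.9375 = 1.3510
  dwarf yellow-fruited: (99 − 99.3125)² / 99.3125 = 0.0010
χ² = 0.9944 + 0.3398 + 1.3510 + 0.0010 = 2.6862 ≈ 2.686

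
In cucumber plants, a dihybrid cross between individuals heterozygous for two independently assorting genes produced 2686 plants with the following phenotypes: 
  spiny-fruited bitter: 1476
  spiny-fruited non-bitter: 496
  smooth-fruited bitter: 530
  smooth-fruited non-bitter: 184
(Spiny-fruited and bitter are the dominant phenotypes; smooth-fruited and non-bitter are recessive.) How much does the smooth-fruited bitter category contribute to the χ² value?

A dihybrid F₂ with independent assortment and complete dominance at both loci gives a 9:3:3:1 phenotypic ratio.
Under the 9:3:3:1 hypothesis (Σ ratio = 16, N = 2686):
  spiny-fruited bitter: 2686 × 9/16 = 1510.875
  spiny-fruited non-bitter: 2686 × 3/16 = 503.625
  smooth-fruited bitter: 2686 × 3/16 = 503.625
  smooth-fruited non-bitter: 2686 × 1/16 = 167.875
Contribution of smooth-fruited bitter: (530 − 503.625)² / 503.625 = 1.3813

1.381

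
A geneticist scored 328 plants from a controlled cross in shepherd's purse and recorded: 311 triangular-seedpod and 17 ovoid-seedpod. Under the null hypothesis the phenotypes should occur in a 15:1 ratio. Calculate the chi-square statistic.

0.637

Under the 15:1 hypothesis (Σ ratio = 16, N = 328):
  triangular-seedpod: 328 × 15/16 = 307.5
  ovoid-seedpod: 328 × 1/16 = 20.5
χ² = Σ (O − E)² / E
  triangular-seedpod: (311 − 307.5)² / 307.5 = 0.0398
  ovoid-seedpod: (17 − 20.5)² / 20.5 = 0.5976
χ² = 0.0398 + 0.5976 = 0.6374 ≈ 0.637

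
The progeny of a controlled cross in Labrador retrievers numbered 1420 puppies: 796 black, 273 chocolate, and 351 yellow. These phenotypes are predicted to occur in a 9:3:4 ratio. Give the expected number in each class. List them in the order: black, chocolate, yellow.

Under the 9:3:4 hypothesis (Σ ratio = 16, N = 1420):
  black: 1420 × 9/16 = 798.75
  chocolate: 1420 × 3/16 = 266.25
  yellow: 1420 × 4/16 = 355

798.75, 266.25, 355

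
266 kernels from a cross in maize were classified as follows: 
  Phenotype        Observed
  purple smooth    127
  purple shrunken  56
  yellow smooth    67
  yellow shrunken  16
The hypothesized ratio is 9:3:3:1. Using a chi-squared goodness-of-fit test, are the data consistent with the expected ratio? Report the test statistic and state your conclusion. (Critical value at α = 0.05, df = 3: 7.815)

10.077; not consistent

The 9:3:3:1 ratio has 16 parts, so with N = 266 the expected counts are:
  purple smooth: 266 × 9/16 = 149.625
  purple shrunken: 266 × 3/16 = 49.875
  yellow smooth: 266 × 3/16 = 49.875
  yellow shrunken: 266 × 1/16 = 16.625
χ² = Σ (O − E)² / E
  purple smooth: (127 − 149.625)² / 149.625 = 3.4212
  purple shrunken: (56 − 49.875)² / 49.875 = 0.7522
  yellow smooth: (67 − 49.875)² / 49.875 = 5.8800
  yellow shrunken: (16 − 16.625)² / 16.625 = 0.0235
χ² = 3.4212 + 0.7522 + 5.8800 + 0.0235 = 10.0769 ≈ 10.077
Degrees of freedom = 4 − 1 = 3; critical value at α = 0.05 is 7.815.
Since 10.077 > 7.815, we reject the null hypothesis — the data do not fit the 9:3:3:1 ratio.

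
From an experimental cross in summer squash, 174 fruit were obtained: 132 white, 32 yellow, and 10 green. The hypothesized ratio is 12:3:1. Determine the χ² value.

The 12:3:1 ratio has 16 parts, so with N = 174 the expected counts are:
  white: 174 × 12/16 = 130.5
  yellow: 174 × 3/16 = 32.625
  green: 174 × 1/16 = 10.875
χ² = Σ (O − E)² / E
  white: (132 − 130.5)² / 130.5 = 0.0172
  yellow: (32 − 32.625)² / 32.625 = 0.0120
  green: (10 − 10.875)² / 10.875 = 0.0704
χ² = 0.0172 + 0.0120 + 0.0704 = 0.0996 ≈ 0.100

0.100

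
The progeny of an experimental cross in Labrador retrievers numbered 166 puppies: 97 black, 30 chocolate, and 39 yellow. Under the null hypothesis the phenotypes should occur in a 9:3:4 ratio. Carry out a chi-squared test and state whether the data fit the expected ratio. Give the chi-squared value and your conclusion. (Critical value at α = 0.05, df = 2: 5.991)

The 9:3:4 ratio has 16 parts, so with N = 166 the expected counts are:
  black: 166 × 9/16 = 93.375
  chocolate: 166 × 3/16 = 31.125
  yellow: 166 × 4/16 = 41.5
χ² = Σ (O − E)² / E
  black: (97 − 93.375)² / 93.375 = 0.1407
  chocolate: (30 − 31.125)² / 31.125 = 0.0407
  yellow: (39 − 41.5)² / 41.5 = 0.1506
χ² = 0.1407 + 0.0407 + 0.1506 = 0.332
Degrees of freedom = 3 − 1 = 2; critical value at α = 0.05 is 5.991.
Since 0.332 < 5.991, we fail to reject the null hypothesis — the data are consistent with the 9:3:4 ratio.

0.332; consistent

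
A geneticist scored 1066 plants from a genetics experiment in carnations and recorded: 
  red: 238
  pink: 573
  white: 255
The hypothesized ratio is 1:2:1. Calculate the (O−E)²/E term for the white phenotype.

0.496

The 1:2:1 ratio has 4 parts, so with N = 1066 the expected counts are:
  red: 1066 × 1/4 = 266.5
  pink: 1066 × 2/4 = 533
  white: 1066 × 1/4 = 266.5
Contribution of white: (255 − 266.5)² / 266.5 = 0.4962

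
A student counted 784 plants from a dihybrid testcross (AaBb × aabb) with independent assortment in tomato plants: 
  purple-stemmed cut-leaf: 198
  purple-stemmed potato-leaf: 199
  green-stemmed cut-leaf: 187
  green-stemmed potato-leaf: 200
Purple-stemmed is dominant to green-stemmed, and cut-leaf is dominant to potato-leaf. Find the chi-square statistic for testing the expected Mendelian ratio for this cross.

0.561

A dihybrid testcross with independent assortment gives a 1:1:1:1 ratio.
Under the 1:1:1:1 hypothesis (Σ ratio = 4, N = 784):
  purple-stemmed cut-leaf: 784 × 1/4 = 196
  purple-stemmed potato-leaf: 784 × 1/4 = 196
  green-stemmed cut-leaf: 784 × 1/4 = 196
  green-stemmed potato-leaf: 784 × 1/4 = 196
χ² = Σ (O − E)² / E
  purple-stemmed cut-leaf: (198 − 196)² / 196 = 0.0204
  purple-stemmed potato-leaf: (199 − 196)² / 196 = 0.0459
  green-stemmed cut-leaf: (187 − 196)² / 196 = 0.4133
  green-stemmed potato-leaf: (200 − 196)² / 196 = 0.0816
χ² = 0.0204 + 0.0459 + 0.4133 + 0.0816 = 0.5612 ≈ 0.561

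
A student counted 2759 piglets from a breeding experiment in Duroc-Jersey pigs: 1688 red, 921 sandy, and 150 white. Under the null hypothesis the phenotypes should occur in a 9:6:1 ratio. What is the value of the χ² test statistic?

27.327

Under the 9:6:1 hypothesis (Σ ratio = 16, N = 2759):
  red: 2759 × 9/16 = 1551.9375
  sandy: 2759 × 6/16 = 1034.625
  white: 2759 × 1/16 = 172.4375
χ² = Σ (O − E)² / E
  red: (1688 − 1551.9375)² / 1551.9375 = 11.9290
  sandy: (921 − 1034.625)² / 1034.625 = 12.4786
  white: (150 − 172.4375)² / 172.4375 = 2.9196
χ² = 11.9290 + 12.4786 + 2.9196 = 27.3272 ≈ 27.327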